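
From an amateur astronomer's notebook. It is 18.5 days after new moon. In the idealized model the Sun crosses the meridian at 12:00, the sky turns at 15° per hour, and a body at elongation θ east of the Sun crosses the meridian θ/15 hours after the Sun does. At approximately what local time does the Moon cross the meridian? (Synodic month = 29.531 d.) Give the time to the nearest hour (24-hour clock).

03:00

The Moon has covered 18.5/29.531 of its cycle, so θ ≈ 360° × 18.5/29.531 = 225.5°.
The Moon trails the Sun by θ/15 = 225.5/15 ≈ 15.04 hours.
12:00 + 15.04 h ≈ 03:02 → 03:00 to the nearest hour.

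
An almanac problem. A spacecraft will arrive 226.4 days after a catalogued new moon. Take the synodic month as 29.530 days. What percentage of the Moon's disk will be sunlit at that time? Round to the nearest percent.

Reduce mod P: 226.4 − 7×29.530 = 19.69 d into the current lunation.
Elongation θ = 360° × 19.69/29.530 ≈ 240.0°.
With cos θ = (-0.499), the lit fraction is (1 − (-0.499))/2 ≈ 0.750, so 75%.

75%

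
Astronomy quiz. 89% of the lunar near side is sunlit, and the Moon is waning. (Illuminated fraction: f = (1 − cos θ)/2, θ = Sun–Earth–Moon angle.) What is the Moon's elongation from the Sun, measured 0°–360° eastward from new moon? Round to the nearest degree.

219°

From f = (1 − cos θ)/2: cos θ = 1 − 2×0.89 = -0.780; arccos → 141.3°.
A waning Moon lies in 180°–360°, so θ = 360° − 141.3° = 218.7°.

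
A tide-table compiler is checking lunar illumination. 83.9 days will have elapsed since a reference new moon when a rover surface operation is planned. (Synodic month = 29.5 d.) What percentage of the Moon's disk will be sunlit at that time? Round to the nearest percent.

22%

83.9 d spans 2 complete synodic months (2 × 29.5 = 59.00 d) plus 24.90 d.
Elongation θ = 360° × 24.90/29.5 ≈ 303.9°.
With cos θ = 0.557, the lit fraction is (1 − 0.557)/2 ≈ 0.221, so 22%.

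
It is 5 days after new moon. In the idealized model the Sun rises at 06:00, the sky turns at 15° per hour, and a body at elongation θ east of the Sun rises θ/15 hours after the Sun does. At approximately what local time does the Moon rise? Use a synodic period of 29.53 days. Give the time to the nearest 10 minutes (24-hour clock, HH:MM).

10:00

Elongation θ = 360° × 5/29.53 ≈ 61.0°.
The Moon trails the Sun by θ/15 = 61.0/15 ≈ 4.06 hours.
06:00 + 4.064 h ≈ 10:04 → 10:00 to the nearest ten minutes.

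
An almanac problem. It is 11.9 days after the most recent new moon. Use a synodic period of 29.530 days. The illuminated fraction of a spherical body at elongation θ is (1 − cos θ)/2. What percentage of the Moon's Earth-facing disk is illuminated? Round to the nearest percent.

91%

The Moon has covered 11.9/29.530 of its cycle, so θ ≈ 360° × 11.9/29.530 = 145.1°.
Illuminated fraction = (1 − cos 145.1°)/2 = (1 − (-0.820))/2 ≈ 0.910, so 91%.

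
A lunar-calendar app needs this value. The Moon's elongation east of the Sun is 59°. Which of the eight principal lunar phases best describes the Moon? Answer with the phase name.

The waxing crescent sector spans roughly 22°–68°; 59° falls inside it.

waxing crescent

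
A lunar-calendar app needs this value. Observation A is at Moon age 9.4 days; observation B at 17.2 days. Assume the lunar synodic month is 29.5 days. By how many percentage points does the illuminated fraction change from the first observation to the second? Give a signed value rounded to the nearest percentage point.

First observation: θ = 360°·9.4/29.5 = 114.7°, so f = 0.709.
Second observation: θ = 209.9°, f = 0.933.
Δf = 0.933 − 0.709 = +0.224, i.e. +22 pp.

+22 pp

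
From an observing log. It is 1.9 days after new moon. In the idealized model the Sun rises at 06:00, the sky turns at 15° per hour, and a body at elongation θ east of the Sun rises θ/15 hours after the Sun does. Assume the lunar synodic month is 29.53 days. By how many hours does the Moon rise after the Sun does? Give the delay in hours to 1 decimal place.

1.5 h

Elongation θ = 360° × 1.9/29.53 ≈ 23.2°.
At 15° of sky rotation per hour, 23.2° corresponds to a 1.54 h lag.
So the Moon rises 1.54 h after the Sun.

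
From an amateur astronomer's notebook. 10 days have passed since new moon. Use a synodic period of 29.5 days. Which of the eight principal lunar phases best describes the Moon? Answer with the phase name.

θ ≈ 360° × 10/29.5 = 122°, which falls in the waxing gibbous sector.

waxing gibbous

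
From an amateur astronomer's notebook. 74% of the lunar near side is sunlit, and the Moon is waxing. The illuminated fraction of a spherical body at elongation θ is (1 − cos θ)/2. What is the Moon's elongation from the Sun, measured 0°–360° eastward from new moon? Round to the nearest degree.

cos θ = 1 − 2f = -0.480, giving a principal value of 118.7°.
Waxing ⇒ before full, so θ = 118.7°.

119°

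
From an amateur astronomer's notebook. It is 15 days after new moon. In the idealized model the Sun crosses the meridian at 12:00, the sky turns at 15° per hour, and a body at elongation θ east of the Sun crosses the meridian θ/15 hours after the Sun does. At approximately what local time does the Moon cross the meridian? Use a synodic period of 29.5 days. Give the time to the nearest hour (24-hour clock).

00:00

Phase angle: θ = 360°·(15 d)/(29.5 d) = 183.1°.
Delay after the Sun = 183.1° / (15°/h) ≈ 12.20 h.
12:00 + 12.20 h ≈ 00:12 → 00:00 to the nearest hour.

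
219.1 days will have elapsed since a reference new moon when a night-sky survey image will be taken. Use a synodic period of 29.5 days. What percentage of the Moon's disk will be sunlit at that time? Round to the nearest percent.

95%

Reduce mod P: 219.1 − 7×29.5 = 12.60 d into the current lunation.
The Moon has covered 12.60/29.5 of its cycle, so θ ≈ 360° × 12.60/29.5 = 153.8°.
cos 153.8° = (-0.897), so f = (1 − (-0.897))/2 = 0.948, so 95%.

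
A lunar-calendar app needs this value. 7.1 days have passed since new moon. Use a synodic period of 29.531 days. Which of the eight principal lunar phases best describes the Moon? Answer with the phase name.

first quarter

At 7.1/29.531 of the cycle, θ ≈ 87° — the first quarter range.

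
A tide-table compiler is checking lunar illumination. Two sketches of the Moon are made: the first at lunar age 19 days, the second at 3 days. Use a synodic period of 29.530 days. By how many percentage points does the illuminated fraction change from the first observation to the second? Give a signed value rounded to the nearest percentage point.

θ₁ = 360° × 19/29.530 = 231.6°, f₁ = (1 − cos θ₁)/2 = 0.810.
θ₂ = 360° × 3/29.530 = 36.6°, f₂ = (1 − cos θ₂)/2 = 0.098.
Change = f₂ − f₁ = -0.712 → -71 percentage points.

-71 percentage points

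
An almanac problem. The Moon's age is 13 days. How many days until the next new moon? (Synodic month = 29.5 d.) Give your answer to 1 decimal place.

16.5 days

The next new moon completes the synodic month: 29.5 − 13 = 16.500 days.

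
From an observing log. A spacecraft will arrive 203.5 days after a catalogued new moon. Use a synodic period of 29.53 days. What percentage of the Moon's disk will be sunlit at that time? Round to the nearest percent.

11%

203.5 d spans 6 complete synodic months (6 × 29.53 = 177.18 d) plus 26.32 d.
Elongation θ = 360° × 26.32/29.53 ≈ 320.9°.
Illuminated fraction = (1 − cos 320.9°)/2 = (1 − 0.776)/2 ≈ 0.112, so 11%.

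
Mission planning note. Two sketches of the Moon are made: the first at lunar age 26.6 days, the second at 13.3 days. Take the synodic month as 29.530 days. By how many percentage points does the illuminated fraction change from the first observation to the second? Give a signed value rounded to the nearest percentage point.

First observation: θ = 360°·26.6/29.530 = 324.3°, so f = 0.094.
Second observation: θ = 162.1°, f = 0.976.
Δf = 0.976 − 0.094 = +0.882, i.e. +88 pp.

+88 pp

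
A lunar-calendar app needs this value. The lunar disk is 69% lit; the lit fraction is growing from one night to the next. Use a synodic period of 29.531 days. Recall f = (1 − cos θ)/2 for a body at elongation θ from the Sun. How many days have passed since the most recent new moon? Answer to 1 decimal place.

9.2 days

Invert f = (1 − cos θ)/2 to get cos θ = 1 − 2(0.69) = -0.380, hence θ₀ = arccos -0.380 = 112.3°.
The Moon is waxing (0°–180°), so θ = 112.3° directly.
At 360°/29.531 d per day, 112.3° corresponds to 9.21 days.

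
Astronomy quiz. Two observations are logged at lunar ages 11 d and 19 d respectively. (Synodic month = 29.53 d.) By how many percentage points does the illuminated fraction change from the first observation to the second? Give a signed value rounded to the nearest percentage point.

θ₁ = 360° × 11/29.53 = 134.1°, f₁ = (1 − cos θ₁)/2 = 0.848.
θ₂ = 360° × 19/29.53 = 231.6°, f₂ = (1 − cos θ₂)/2 = 0.810.
Change = f₂ − f₁ = -0.038 → -4 percentage points.

-4 pp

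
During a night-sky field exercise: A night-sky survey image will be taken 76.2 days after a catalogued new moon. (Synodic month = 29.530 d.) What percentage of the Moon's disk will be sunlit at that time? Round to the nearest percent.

94%

Reduce mod P: 76.2 − 2×29.530 = 17.14 d into the current lunation.
The Moon has covered 17.14/29.530 of its cycle, so θ ≈ 360° × 17.14/29.530 = 209.0°.
Illuminated fraction = (1 − cos 209.0°)/2 = (1 − (-0.875))/2 ≈ 0.938, so 94%.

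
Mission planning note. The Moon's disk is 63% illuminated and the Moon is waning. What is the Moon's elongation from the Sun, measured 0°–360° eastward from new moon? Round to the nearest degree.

255°

Invert f = (1 − cos θ)/2 to get cos θ = 1 − 2(0.63) = -0.260, hence θ₀ = arccos -0.260 = 105.1°.
Waning ⇒ past full, so θ = 360° − 105.1° = 254.9°.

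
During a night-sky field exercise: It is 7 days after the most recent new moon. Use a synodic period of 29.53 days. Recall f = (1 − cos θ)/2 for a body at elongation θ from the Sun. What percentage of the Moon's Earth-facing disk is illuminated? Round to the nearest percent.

The Moon has covered 7/29.53 of its cycle, so θ ≈ 360° × 7/29.53 = 85.3°.
cos 85.3° = 0.081, so f = (1 − 0.081)/2 = 0.459, so 46%.

46%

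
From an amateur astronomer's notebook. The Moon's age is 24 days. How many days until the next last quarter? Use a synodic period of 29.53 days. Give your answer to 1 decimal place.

Last quarter occurs at elongation 270°, i.e. at age 29.53 × 270/360 = 22.148 d.
Already past this cycle's last quarter; the next is at 22.148 + 29.53 = 51.678 d, so 51.678 − 24 = 27.678 days.

27.7 days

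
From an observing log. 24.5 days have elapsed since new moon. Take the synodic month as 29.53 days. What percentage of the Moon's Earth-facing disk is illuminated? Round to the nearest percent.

26%

Elongation θ = 360° × 24.5/29.53 ≈ 298.7°.
Illuminated fraction = (1 − cos 298.7°)/2 = (1 − 0.480)/2 ≈ 0.260, so 26%.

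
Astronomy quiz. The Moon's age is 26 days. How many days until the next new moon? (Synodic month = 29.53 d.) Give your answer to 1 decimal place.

3.5 days

The next new moon completes the synodic month: 29.53 − 26 = 3.530 days.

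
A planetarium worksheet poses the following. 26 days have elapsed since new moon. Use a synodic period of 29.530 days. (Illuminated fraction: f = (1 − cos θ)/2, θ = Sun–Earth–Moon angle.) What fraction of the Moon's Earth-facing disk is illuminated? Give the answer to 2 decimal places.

0.13

The Moon has covered 26/29.530 of its cycle, so θ ≈ 360° × 26/29.530 = 317.0°.
Illuminated fraction = (1 − cos 317.0°)/2 = (1 − 0.731)/2 ≈ 0.135.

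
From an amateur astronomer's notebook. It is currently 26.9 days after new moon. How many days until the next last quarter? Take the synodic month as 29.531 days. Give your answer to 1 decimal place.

Last quarter is 0.75 of the way through the cycle: age 0.75 × 29.531 = 22.148 d.
Already past this cycle's last quarter; the next is at 22.148 + 29.531 = 51.679 d, so 51.679 − 26.9 = 24.779 days.

24.8 days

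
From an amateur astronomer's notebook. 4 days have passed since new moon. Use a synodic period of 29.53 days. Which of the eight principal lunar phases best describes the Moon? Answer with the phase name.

waxing crescent

θ ≈ 360° × 4/29.53 = 49°, which falls in the waxing crescent sector.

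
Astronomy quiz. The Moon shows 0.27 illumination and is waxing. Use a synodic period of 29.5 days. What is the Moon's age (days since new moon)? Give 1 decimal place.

Invert f = (1 − cos θ)/2 to get cos θ = 1 − 2(0.27) = 0.460, hence θ₀ = arccos 0.460 = 62.6°.
The Moon is waxing (0°–180°), so θ = 62.6° directly.
Age = 29.5 × 62.6°/360° ≈ 5.13 days.

5.1 days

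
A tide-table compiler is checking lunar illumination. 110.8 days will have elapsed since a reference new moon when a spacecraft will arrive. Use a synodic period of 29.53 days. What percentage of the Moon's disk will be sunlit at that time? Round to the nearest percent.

Reduce mod P: 110.8 − 3×29.53 = 22.21 d into the current lunation.
Phase angle: θ = 360°·(22.21 d)/(29.53 d) = 270.8°.
cos 270.8° = 0.013, so f = (1 − 0.013)/2 = 0.493, so 49%.

49%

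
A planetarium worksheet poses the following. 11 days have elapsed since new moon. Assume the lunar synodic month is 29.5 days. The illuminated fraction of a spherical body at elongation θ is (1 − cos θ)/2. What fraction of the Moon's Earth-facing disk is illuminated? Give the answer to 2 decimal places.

Elongation θ = 360° × 11/29.5 ≈ 134.2°.
With cos θ = (-0.698), the lit fraction is (1 − (-0.698))/2 ≈ 0.849.

0.85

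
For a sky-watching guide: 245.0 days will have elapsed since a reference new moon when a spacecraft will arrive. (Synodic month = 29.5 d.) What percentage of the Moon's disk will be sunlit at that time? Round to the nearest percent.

67%

245.0 d spans 8 complete synodic months (8 × 29.5 = 236.00 d) plus 9.00 d.
The Moon has covered 9.00/29.5 of its cycle, so θ ≈ 360° × 9.00/29.5 = 109.8°.
With cos θ = (-0.339), the lit fraction is (1 − (-0.339))/2 ≈ 0.670, so 67%.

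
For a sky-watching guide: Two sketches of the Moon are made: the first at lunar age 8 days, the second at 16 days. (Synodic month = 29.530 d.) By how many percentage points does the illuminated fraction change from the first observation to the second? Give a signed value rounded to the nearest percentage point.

+42 percentage points

First observation: θ = 360°·8/29.530 = 97.5°, so f = 0.566.
Second observation: θ = 195.1°, f = 0.983.
Δf = 0.983 − 0.566 = +0.417, i.e. +42 pp.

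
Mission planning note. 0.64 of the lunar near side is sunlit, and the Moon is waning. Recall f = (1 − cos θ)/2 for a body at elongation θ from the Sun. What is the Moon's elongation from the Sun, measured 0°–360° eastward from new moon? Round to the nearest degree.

254°

Invert f = (1 − cos θ)/2 to get cos θ = 1 − 2(0.64) = -0.280, hence θ₀ = arccos -0.280 = 106.3°.
Waning ⇒ past full, so θ = 360° − 106.3° = 253.7°.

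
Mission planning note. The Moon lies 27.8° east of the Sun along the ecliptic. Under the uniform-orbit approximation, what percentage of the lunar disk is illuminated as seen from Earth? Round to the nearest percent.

6%

f = (1 − cos 27.8°)/2 = (1 − 0.885)/2 ≈ 0.058, i.e. 6%.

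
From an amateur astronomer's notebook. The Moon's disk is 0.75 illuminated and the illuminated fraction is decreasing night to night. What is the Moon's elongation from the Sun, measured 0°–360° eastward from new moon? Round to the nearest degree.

240°

Invert f = (1 − cos θ)/2 to get cos θ = 1 − 2(0.75) = -0.500, hence θ₀ = arccos -0.500 = 120.0°.
Since the Moon is past full (waning), take the reflex angle: θ = 360° − 120.0° = 240.0°.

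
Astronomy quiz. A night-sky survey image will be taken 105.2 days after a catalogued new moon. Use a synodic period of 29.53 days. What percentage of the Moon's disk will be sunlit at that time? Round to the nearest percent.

96%

105.2 d spans 3 complete synodic months (3 × 29.53 = 88.59 d) plus 16.61 d.
The Moon has covered 16.61/29.53 of its cycle, so θ ≈ 360° × 16.61/29.53 = 202.5°.
With cos θ = (-0.924), the lit fraction is (1 − (-0.924))/2 ≈ 0.962, so 96%.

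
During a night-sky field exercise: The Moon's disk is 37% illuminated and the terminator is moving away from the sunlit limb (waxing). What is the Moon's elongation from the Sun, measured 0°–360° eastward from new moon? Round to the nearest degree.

75°

Invert f = (1 − cos θ)/2 to get cos θ = 1 − 2(0.37) = 0.260, hence θ₀ = arccos 0.260 = 74.9°.
Before full moon the principal value applies: θ = 74.9°.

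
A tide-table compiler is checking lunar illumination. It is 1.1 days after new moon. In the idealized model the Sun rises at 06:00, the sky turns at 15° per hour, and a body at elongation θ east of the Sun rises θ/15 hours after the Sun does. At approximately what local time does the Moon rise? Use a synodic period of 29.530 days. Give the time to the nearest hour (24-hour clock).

07:00

Phase angle: θ = 360°·(1.1 d)/(29.530 d) = 13.4°.
Delay after the Sun = 13.4° / (15°/h) ≈ 0.89 h.
06:00 + 0.89 h ≈ 06:54 → 07:00 to the nearest hour.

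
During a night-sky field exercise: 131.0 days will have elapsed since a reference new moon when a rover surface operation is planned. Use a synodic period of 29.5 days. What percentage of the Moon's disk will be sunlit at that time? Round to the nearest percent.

131.0/29.5 = 4.441 lunations, so 4 complete cycles and 13.00 d into the next.
The Moon has covered 13.00/29.5 of its cycle, so θ ≈ 360° × 13.00/29.5 = 158.6°.
cos 158.6° = (-0.931), so f = (1 − (-0.931))/2 = 0.966, so 97%.

97%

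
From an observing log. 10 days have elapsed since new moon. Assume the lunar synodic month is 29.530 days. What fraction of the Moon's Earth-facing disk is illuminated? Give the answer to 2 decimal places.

Elongation θ = 360° × 10/29.530 ≈ 121.9°.
With cos θ = (-0.529), the lit fraction is (1 − (-0.529))/2 ≈ 0.764.

0.76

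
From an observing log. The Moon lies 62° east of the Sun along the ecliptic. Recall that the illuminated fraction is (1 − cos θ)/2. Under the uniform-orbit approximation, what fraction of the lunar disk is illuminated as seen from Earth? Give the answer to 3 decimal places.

f = (1 − cos 62°)/2 = (1 − 0.469)/2 ≈ 0.265.

0.265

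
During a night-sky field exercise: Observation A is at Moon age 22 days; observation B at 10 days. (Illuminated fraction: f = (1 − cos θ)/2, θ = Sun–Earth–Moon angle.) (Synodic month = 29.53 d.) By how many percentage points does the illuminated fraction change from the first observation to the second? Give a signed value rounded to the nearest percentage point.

θ₁ = 360° × 22/29.53 = 268.2°, f₁ = (1 − cos θ₁)/2 = 0.516.
θ₂ = 360° × 10/29.53 = 121.9°, f₂ = (1 − cos θ₂)/2 = 0.764.
Change = f₂ − f₁ = +0.249 → +25 percentage points.

+25 percentage points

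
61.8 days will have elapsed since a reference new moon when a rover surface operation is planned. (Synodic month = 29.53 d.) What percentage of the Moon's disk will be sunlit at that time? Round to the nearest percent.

Reduce mod P: 61.8 − 2×29.53 = 2.74 d into the current lunation.
The Moon has covered 2.74/29.53 of its cycle, so θ ≈ 360° × 2.74/29.53 = 33.4°.
Illuminated fraction = (1 − cos 33.4°)/2 = (1 − 0.835)/2 ≈ 0.083, so 8%.

8%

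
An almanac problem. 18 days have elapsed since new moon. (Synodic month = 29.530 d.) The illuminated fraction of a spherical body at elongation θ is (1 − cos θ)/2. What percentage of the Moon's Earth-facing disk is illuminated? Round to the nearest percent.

89%

Elongation θ = 360° × 18/29.530 ≈ 219.4°.
With cos θ = (-0.772), the lit fraction is (1 − (-0.772))/2 ≈ 0.886, so 89%.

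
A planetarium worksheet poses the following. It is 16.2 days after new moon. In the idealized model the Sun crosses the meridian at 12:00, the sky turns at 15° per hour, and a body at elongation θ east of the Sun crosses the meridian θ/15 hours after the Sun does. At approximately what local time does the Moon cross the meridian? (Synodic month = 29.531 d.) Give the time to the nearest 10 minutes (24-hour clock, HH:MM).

Phase angle: θ = 360°·(16.2 d)/(29.531 d) = 197.5°.
At 15° of sky rotation per hour, 197.5° corresponds to a 13.17 h lag.
12:00 + 13.166 h ≈ 01:10 → 01:10 to the nearest ten minutes.

01:10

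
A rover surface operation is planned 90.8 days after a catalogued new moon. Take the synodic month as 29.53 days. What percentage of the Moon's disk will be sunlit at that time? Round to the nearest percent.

Reduce mod P: 90.8 − 3×29.53 = 2.21 d into the current lunation.
Phase angle: θ = 360°·(2.21 d)/(29.53 d) = 26.9°.
cos 26.9° = 0.891, so f = (1 − 0.891)/2 = 0.054, so 5%.

5%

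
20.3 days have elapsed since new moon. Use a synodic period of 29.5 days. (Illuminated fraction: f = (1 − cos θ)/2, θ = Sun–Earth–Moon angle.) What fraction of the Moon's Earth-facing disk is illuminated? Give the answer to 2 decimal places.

Phase angle: θ = 360°·(20.3 d)/(29.5 d) = 247.7°.
cos 247.7° = (-0.379), so f = (1 − (-0.379))/2 = 0.689.

0.69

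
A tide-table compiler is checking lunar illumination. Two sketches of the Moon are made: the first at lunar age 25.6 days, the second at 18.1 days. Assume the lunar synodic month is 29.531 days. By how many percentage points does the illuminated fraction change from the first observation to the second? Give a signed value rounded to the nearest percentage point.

First observation: θ = 360°·25.6/29.531 = 312.1°, so f = 0.165.
Second observation: θ = 220.6°, f = 0.879.
Δf = 0.879 − 0.165 = +0.714, i.e. +71 pp.

+71 pp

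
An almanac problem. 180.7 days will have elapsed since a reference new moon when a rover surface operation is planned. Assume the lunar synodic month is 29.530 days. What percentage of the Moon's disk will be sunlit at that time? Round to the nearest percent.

13%

180.7/29.530 = 6.119 lunations, so 6 complete cycles and 3.52 d into the next.
Phase angle: θ = 360°·(3.52 d)/(29.530 d) = 42.9°.
cos 42.9° = 0.732, so f = (1 − 0.732)/2 = 0.134, so 13%.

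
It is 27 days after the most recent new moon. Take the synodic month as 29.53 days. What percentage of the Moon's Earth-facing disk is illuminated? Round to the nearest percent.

7%

Phase angle: θ = 360°·(27 d)/(29.53 d) = 329.2°.
With cos θ = 0.859, the lit fraction is (1 − 0.859)/2 ≈ 0.071, so 7%.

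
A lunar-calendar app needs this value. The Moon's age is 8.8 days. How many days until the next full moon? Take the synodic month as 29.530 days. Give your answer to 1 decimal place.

Full moon occurs at elongation 180°, i.e. at age 29.530 × 180/360 = 14.765 d.
So 5.965 days remain (14.765 − 8.8).

6.0 days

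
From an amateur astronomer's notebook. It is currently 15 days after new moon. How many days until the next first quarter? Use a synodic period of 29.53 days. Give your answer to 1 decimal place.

21.9 days

First quarter occurs at elongation 90°, i.e. at age 29.53 × 90/360 = 7.383 d.
This lunation's first quarter (7.383 d) has passed, so add one period: 36.913 − 15 = 21.913 days.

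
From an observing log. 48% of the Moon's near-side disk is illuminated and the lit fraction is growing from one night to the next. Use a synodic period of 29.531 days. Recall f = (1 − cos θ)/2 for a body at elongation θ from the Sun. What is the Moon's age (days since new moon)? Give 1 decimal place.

From f = (1 − cos θ)/2: cos θ = 1 − 2×0.48 = 0.040; arccos → 87.7°.
The Moon is waxing (0°–180°), so θ = 87.7° directly.
That fraction of the synodic month is 87.7/360 × 29.531 d ≈ 7.19 d.

7.2 days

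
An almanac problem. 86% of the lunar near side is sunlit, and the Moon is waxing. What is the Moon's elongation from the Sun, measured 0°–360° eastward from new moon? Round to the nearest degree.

136°

cos θ = 1 − 2f = -0.720, giving a principal value of 136.1°.
Before full moon the principal value applies: θ = 136.1°.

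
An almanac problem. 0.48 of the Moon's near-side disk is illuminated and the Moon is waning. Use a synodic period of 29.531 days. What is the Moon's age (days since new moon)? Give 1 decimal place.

22.3 days

Invert f = (1 − cos θ)/2 to get cos θ = 1 − 2(0.48) = 0.040, hence θ₀ = arccos 0.040 = 87.7°.
Waning ⇒ past full, so θ = 360° − 87.7° = 272.3°.
Age = 29.531 × 272.3°/360° ≈ 22.34 days.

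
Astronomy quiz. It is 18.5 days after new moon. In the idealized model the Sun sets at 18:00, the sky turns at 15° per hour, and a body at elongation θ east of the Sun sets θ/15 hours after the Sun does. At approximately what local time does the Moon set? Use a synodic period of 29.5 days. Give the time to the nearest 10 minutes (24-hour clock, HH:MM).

09:00

Elongation θ = 360° × 18.5/29.5 ≈ 225.8°.
At 15° of sky rotation per hour, 225.8° corresponds to a 15.05 h lag.
18:00 + 15.051 h ≈ 09:03 → 09:00 to the nearest ten minutes.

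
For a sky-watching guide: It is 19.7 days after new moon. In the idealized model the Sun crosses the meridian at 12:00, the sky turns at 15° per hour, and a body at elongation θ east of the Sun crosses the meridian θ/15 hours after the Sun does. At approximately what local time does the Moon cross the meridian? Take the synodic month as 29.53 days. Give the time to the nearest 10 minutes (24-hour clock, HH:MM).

The Moon has covered 19.7/29.53 of its cycle, so θ ≈ 360° × 19.7/29.53 = 240.2°.
At 15° of sky rotation per hour, 240.2° corresponds to a 16.01 h lag.
12:00 + 16.011 h ≈ 04:01 → 04:00 to the nearest ten minutes.

04:00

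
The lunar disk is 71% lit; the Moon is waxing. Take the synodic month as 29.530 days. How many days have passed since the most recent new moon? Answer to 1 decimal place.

From f = (1 − cos θ)/2: cos θ = 1 − 2×0.71 = -0.420; arccos → 114.8°.
The Moon is waxing (0°–180°), so θ = 114.8° directly.
At 360°/29.530 d per day, 114.8° corresponds to 9.42 days.

9.4 days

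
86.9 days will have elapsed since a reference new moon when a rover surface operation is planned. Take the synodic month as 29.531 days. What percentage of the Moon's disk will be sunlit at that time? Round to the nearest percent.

3%

86.9 d spans 2 complete synodic months (2 × 29.531 = 59.06 d) plus 27.84 d.
The Moon has covered 27.84/29.531 of its cycle, so θ ≈ 360° × 27.84/29.531 = 339.4°.
With cos θ = 0.936, the lit fraction is (1 − 0.936)/2 ≈ 0.032, so 3%.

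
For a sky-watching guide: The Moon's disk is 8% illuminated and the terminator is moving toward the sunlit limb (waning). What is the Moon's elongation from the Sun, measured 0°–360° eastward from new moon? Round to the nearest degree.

327°

cos θ = 1 − 2f = 0.840, giving a principal value of 32.9°.
Waning ⇒ past full, so θ = 360° − 32.9° = 327.1°.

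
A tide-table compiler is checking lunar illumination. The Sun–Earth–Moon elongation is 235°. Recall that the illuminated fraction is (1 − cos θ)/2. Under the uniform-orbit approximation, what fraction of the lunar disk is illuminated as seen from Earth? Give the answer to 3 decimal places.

0.787

cos 235° = (-0.574), so f = (1 − (-0.574))/2 = 0.787.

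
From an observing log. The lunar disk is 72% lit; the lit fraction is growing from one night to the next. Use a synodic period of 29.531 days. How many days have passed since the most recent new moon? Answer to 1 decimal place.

From f = (1 − cos θ)/2: cos θ = 1 − 2×0.72 = -0.440; arccos → 116.1°.
Waxing ⇒ before full, so θ = 116.1°.
That fraction of the synodic month is 116.1/360 × 29.531 d ≈ 9.52 d.

9.5 days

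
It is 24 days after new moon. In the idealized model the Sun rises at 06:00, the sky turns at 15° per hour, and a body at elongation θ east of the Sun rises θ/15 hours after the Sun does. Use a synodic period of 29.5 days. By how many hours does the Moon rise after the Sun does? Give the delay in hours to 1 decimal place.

The Moon has covered 24/29.5 of its cycle, so θ ≈ 360° × 24/29.5 = 292.9°.
Delay after the Sun = 292.9° / (15°/h) ≈ 19.53 h.
So the Moon rises 19.53 h after the Sun.

19.5 h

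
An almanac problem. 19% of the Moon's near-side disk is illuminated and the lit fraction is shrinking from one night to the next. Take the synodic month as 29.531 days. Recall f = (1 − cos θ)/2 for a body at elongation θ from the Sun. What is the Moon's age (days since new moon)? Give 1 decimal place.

From f = (1 − cos θ)/2: cos θ = 1 − 2×0.19 = 0.620; arccos → 51.7°.
Waning ⇒ past full, so θ = 360° − 51.7° = 308.3°.
That fraction of the synodic month is 308.3/360 × 29.531 d ≈ 25.29 d.

25.3 days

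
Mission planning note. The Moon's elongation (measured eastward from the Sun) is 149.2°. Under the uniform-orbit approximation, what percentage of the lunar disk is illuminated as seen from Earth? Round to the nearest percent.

f = (1 − cos 149.2°)/2 = (1 − (-0.859))/2 ≈ 0.929, i.e. 93%.

93%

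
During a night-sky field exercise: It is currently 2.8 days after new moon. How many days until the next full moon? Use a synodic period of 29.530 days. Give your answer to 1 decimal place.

12.0 days

Full moon is 0.5 of the way through the cycle: age 0.5 × 29.530 = 14.765 d.
That is 14.765 − 2.8 = 11.965 days ahead.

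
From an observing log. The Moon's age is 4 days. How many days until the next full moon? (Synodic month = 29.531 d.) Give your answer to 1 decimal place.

Full moon occurs at elongation 180°, i.e. at age 29.531 × 180/360 = 14.765 d.
That is 14.765 − 4 = 10.765 days ahead.

10.8 days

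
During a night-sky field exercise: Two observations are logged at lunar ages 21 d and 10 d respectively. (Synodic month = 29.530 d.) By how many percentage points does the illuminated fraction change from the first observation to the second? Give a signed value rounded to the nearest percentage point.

θ₁ = 360° × 21/29.530 = 256.0°, f₁ = (1 − cos θ₁)/2 = 0.621.
θ₂ = 360° × 10/29.530 = 121.9°, f₂ = (1 − cos θ₂)/2 = 0.764.
Change = f₂ − f₁ = +0.143 → +14 percentage points.

+14 percentage points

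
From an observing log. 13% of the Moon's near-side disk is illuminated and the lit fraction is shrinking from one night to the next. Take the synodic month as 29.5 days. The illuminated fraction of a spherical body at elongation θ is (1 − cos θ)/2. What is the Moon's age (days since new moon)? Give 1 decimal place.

26.0 days

Invert f = (1 − cos θ)/2 to get cos θ = 1 − 2(0.13) = 0.740, hence θ₀ = arccos 0.740 = 42.3°.
A waning Moon lies in 180°–360°, so θ = 360° − 42.3° = 317.7°.
That fraction of the synodic month is 317.7/360 × 29.5 d ≈ 26.04 d.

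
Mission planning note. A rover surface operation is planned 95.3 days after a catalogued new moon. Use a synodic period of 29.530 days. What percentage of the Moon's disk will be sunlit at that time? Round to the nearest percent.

Reduce mod P: 95.3 − 3×29.530 = 6.71 d into the current lunation.
Phase angle: θ = 360°·(6.71 d)/(29.530 d) = 81.8°.
Illuminated fraction = (1 − cos 81.8°)/2 = (1 − 0.143)/2 ≈ 0.429, so 43%.

43%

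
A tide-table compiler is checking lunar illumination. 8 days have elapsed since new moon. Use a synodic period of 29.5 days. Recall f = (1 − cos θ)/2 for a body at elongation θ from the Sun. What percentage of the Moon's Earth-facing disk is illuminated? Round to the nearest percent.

57%

Elongation θ = 360° × 8/29.5 ≈ 97.6°.
With cos θ = (-0.133), the lit fraction is (1 − (-0.133))/2 ≈ 0.566, so 57%.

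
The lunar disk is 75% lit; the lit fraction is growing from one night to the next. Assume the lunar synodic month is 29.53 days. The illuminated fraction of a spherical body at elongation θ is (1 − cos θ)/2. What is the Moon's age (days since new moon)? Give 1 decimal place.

Invert f = (1 − cos θ)/2 to get cos θ = 1 − 2(0.75) = -0.500, hence θ₀ = arccos -0.500 = 120.0°.
Before full moon the principal value applies: θ = 120.0°.
That fraction of the synodic month is 120.0/360 × 29.53 d ≈ 9.84 d.

9.8 days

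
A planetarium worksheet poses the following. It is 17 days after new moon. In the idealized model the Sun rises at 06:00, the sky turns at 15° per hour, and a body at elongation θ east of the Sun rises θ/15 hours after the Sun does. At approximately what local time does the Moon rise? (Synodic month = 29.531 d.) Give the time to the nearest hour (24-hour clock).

20:00

The Moon has covered 17/29.531 of its cycle, so θ ≈ 360° × 17/29.531 = 207.2°.
Delay after the Sun = 207.2° / (15°/h) ≈ 13.82 h.
06:00 + 13.82 h ≈ 19:49 → 20:00 to the nearest hour.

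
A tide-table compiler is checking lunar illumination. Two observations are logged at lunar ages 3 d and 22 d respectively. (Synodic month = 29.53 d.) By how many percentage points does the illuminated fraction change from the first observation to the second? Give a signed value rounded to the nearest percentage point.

+42 percentage points

θ₁ = 360° × 3/29.53 = 36.6°, f₁ = (1 − cos θ₁)/2 = 0.098.
θ₂ = 360° × 22/29.53 = 268.2°, f₂ = (1 − cos θ₂)/2 = 0.516.
Change = f₂ − f₁ = +0.417 → +42 percentage points.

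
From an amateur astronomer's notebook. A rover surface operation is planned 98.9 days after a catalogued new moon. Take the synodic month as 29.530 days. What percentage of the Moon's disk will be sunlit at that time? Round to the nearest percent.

98.9/29.530 = 3.349 lunations, so 3 complete cycles and 10.31 d into the next.
The Moon has covered 10.31/29.530 of its cycle, so θ ≈ 360° × 10.31/29.530 = 125.7°.
cos 125.7° = (-0.583), so f = (1 − (-0.583))/2 = 0.792, so 79%.

79%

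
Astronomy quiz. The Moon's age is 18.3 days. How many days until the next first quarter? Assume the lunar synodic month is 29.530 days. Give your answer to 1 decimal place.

First quarter occurs at elongation 90°, i.e. at age 29.530 × 90/360 = 7.383 d.
Already past this cycle's first quarter; the next is at 7.383 + 29.530 = 36.913 d, so 36.913 − 18.3 = 18.613 days.

18.6 days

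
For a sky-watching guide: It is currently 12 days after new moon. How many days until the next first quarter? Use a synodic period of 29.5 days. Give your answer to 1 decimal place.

24.9 days

First quarter occurs at elongation 90°, i.e. at age 29.5 × 90/360 = 7.375 d.
Already past this cycle's first quarter; the next is at 7.375 + 29.5 = 36.875 d, so 36.875 − 12 = 24.875 days.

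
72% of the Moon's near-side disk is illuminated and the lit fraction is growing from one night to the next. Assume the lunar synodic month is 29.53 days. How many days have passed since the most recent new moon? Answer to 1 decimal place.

cos θ = 1 − 2f = -0.440, giving a principal value of 116.1°.
Waxing ⇒ before full, so θ = 116.1°.
That fraction of the synodic month is 116.1/360 × 29.53 d ≈ 9.52 d.

9.5 days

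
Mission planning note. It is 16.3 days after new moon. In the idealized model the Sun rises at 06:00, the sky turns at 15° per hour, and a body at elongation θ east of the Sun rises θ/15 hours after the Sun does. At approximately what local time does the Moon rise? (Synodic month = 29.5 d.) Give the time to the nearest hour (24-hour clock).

19:00

Phase angle: θ = 360°·(16.3 d)/(29.5 d) = 198.9°.
Delay after the Sun = 198.9° / (15°/h) ≈ 13.26 h.
06:00 + 13.26 h ≈ 19:16 → 19:00 to the nearest hour.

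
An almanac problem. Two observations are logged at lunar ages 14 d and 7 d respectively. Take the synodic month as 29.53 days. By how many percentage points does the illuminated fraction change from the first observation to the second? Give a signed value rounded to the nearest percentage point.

-53 pp

First observation: θ = 360°·14/29.53 = 170.7°, so f = 0.993.
Second observation: θ = 85.3°, f = 0.459.
Δf = 0.459 − 0.993 = -0.534, i.e. -53 pp.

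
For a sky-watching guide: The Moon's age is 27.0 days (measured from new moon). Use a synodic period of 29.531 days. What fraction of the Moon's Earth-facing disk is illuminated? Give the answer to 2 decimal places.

Elongation θ = 360° × 27.0/29.531 ≈ 329.1°.
cos 329.1° = 0.858, so f = (1 − 0.858)/2 = 0.071.

0.07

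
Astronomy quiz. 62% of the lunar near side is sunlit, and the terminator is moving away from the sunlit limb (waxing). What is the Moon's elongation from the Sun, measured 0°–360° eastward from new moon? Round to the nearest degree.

From f = (1 − cos θ)/2: cos θ = 1 − 2×0.62 = -0.240; arccos → 103.9°.
Waxing ⇒ before full, so θ = 103.9°.

104°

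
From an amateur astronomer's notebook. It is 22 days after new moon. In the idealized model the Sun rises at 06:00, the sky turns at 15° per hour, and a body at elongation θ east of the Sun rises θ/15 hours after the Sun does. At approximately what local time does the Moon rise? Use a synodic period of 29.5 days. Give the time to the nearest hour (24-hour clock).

Phase angle: θ = 360°·(22 d)/(29.5 d) = 268.5°.
The Moon trails the Sun by θ/15 = 268.5/15 ≈ 17.90 hours.
06:00 + 17.90 h ≈ 23:54 → 00:00 to the nearest hour.

00:00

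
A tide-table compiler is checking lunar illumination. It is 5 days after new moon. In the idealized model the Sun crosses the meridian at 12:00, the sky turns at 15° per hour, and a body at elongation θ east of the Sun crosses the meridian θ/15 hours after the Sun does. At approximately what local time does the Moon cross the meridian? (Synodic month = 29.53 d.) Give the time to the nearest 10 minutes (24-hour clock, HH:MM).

16:00

The Moon has covered 5/29.53 of its cycle, so θ ≈ 360° × 5/29.53 = 61.0°.
At 15° of sky rotation per hour, 61.0° corresponds to a 4.06 h lag.
12:00 + 4.064 h ≈ 16:04 → 16:00 to the nearest ten minutes.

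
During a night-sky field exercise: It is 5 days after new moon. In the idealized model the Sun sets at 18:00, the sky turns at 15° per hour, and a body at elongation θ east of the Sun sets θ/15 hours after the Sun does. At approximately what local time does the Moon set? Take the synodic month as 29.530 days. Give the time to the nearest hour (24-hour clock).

22:00

The Moon has covered 5/29.530 of its cycle, so θ ≈ 360° × 5/29.530 = 61.0°.
Delay after the Sun = 61.0° / (15°/h) ≈ 4.06 h.
18:00 + 4.06 h ≈ 22:04 → 22:00 to the nearest hour.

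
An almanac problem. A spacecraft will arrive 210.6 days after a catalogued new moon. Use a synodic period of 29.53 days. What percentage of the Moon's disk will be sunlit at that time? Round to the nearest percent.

16%

210.6/29.53 = 7.132 lunations, so 7 complete cycles and 3.89 d into the next.
Phase angle: θ = 360°·(3.89 d)/(29.53 d) = 47.4°.
Illuminated fraction = (1 − cos 47.4°)/2 = (1 − 0.677)/2 ≈ 0.162, so 16%.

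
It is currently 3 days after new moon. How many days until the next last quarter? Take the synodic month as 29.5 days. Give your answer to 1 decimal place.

19.1 days

Last quarter is 0.75 of the way through the cycle: age 0.75 × 29.5 = 22.125 d.
So 19.125 days remain (22.125 − 3).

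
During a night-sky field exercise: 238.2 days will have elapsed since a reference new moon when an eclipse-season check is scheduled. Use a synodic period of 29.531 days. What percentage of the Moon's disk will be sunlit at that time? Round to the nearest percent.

238.2 d spans 8 complete synodic months (8 × 29.531 = 236.25 d) plus 1.95 d.
The Moon has covered 1.95/29.531 of its cycle, so θ ≈ 360° × 1.95/29.531 = 23.8°.
With cos θ = 0.915, the lit fraction is (1 − 0.915)/2 ≈ 0.043, so 4%.

4%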